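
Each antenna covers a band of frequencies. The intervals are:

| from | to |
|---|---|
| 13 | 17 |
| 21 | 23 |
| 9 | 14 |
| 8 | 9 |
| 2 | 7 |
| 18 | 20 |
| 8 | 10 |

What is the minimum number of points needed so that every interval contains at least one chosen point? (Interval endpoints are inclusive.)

Sorted: [2,7] [8,9] [8,10] [9,14] [13,17] [18,20] [21,23]
{[2,7]} hit by 7; {[8,9],[8,10],[9,14]} hit by 9; {[13,17]} hit by 17; {[18,20]} hit by 20; {[21,23]} hit by 23.
Points: 7, 9, 17, 20, 23 (5 total).

5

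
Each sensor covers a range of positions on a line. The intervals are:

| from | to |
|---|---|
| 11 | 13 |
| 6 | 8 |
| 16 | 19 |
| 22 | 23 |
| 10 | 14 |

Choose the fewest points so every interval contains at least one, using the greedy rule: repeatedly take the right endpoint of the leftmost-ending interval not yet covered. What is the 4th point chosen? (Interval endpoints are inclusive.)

Sort by right endpoint; whenever an interval is uncovered, place a point at its right end.
By right end: [6,8]  [11,13]  [10,14]  [16,19]  [22,23]
[6,8] uncovered → point at 8; [11,13] uncovered → point at 13; [16,19] uncovered → point at 19; [22,23] uncovered → point at 23.
Points: 8, 13, 19, 23 (4 total).

23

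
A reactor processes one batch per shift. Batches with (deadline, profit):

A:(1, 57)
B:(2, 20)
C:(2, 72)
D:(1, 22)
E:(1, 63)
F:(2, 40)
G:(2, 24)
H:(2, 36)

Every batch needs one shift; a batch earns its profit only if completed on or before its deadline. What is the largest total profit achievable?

135

By profit: C(d2,72), E(d1,63), A(d1,57), F(d2,40), H(d2,36), G(d2,24), D(d1,22), B(d2,20)
C→slot 2; E→slot 1; A skipped; F skipped; H skipped; G skipped; D skipped; B skipped.
Profit = 63 + 72 = 135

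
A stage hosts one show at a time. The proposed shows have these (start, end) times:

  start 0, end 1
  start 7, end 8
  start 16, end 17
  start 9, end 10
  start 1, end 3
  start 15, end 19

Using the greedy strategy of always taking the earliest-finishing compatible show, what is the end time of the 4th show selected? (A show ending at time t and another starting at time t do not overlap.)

Greedy by earliest finish: after sorting by end time, pick each interval compatible with the last pick.
Sorted by end: (0,1)  (1,3)  (7,8)  (9,10)  (16,17)  (15,19)
take (0,1); take (1,3); take (7,8); take (9,10); take (16,17).
Selected: (0,1) (1,3) (7,8) (9,10) (16,17)

10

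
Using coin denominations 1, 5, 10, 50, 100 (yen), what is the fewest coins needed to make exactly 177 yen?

Use the largest denomination that fits, subtract, and repeat.
177 − 1×100→77 − 1×50→27 − 2×10→7 − 1×5→2 − 2×1→0
Total coins = 1 + 1 + 2 + 1 + 2 = 7

7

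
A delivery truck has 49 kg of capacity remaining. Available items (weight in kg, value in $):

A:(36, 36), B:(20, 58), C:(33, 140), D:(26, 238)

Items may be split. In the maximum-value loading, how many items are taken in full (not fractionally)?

1

Sort by value per unit weight and fill in that order.
Ratios (sorted): D 9.15, C 4.24, B 2.90, A 1.00
take D (26 @ 238); take 23/33 of C → 97.58. Capacity used 49/49.
1 item(s) taken whole; one partial (take 23/33 of C).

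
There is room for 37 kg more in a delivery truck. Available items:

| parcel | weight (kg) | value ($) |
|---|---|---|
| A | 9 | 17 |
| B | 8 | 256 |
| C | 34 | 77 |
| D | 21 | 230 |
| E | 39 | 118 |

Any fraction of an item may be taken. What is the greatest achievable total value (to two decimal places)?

510.21

Sort by value per unit weight and fill in that order.
Ratios (sorted): B 32.00, D 10.95, E 3.03, C 2.26, A 1.89
take B (8 @ 256); take D (21 @ 230); take 8/39 of E → 24.21. Capacity used 37/37.
Total value = 510.21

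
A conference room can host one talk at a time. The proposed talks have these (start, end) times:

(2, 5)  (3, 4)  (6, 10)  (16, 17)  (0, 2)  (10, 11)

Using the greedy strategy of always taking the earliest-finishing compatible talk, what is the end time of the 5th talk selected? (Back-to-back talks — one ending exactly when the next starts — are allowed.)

Sorted by end: (0,2)  (3,4)  (2,5)  (6,10)  (10,11)  (16,17)
take (0,2); take (3,4); take (6,10); take (10,11); take (16,17).
Selected: (0,2) (3,4) (6,10) (10,11) (16,17)

17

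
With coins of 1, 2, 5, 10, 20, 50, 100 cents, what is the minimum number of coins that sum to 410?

Use the largest denomination that fits, subtract, and repeat.
410 − 4×100→10 − 1×10→0
Total coins = 4 + 1 = 5

5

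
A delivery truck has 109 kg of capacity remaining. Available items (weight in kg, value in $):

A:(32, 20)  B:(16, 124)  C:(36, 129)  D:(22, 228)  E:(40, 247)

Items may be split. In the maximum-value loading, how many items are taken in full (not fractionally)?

Ratios (sorted): D 10.36, B 7.75, E 6.17, C 3.58, A 0.62
take D (22 @ 228); take B (16 @ 124); take E (40 @ 247); take 31/36 of C → 111.08. Capacity used 109/109.
3 item(s) taken whole; one partial (take 31/36 of C).

3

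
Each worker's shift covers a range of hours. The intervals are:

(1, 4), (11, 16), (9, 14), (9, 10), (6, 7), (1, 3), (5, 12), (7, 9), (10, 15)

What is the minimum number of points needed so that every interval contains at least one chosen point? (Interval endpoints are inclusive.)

4

Process intervals by earliest right end; each time one isn't hit yet, stab at its right endpoint.
Sorted: [1,3] [1,4] [6,7] [7,9] [9,10] [5,12] [9,14] [10,15] [11,16]
{[1,3],[1,4]} hit by 3; {[6,7],[7,9]} hit by 7; {[9,10],[5,12],[9,14],[10,15]} hit by 10; {[11,16]} hit by 16.
Points: 3, 7, 10, 16 (4 total).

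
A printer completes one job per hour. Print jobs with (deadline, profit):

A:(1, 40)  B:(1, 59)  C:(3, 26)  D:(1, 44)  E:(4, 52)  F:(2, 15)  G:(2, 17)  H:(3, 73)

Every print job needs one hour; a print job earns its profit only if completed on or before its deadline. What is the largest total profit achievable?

Sort by profit descending; place each in the latest free slot ≤ its deadline.
Profit order: H=73 B=59 E=52 D=44 A=40 C=26 G=17 F=15
Assign: H→slot 3, B→slot 1, E→slot 4, D skipped, A skipped, C→slot 2, G skipped, F skipped.
Slots: [1:B] [2:C] [3:H] [4:E]
Profit = 59 + 26 + 73 + 52 = 210

210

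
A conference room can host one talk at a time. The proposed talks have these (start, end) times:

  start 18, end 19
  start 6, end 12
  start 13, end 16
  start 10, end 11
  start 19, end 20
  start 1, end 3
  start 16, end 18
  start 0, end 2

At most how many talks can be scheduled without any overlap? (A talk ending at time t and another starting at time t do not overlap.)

6

Sorted by end: (0,2)  (1,3)  (10,11)  (6,12)  (13,16)  (16,18)  (18,19)  (19,20)
take (0,2); take (10,11); take (13,16); take (16,18); take (18,19); take (19,20).
Selected 6 talks.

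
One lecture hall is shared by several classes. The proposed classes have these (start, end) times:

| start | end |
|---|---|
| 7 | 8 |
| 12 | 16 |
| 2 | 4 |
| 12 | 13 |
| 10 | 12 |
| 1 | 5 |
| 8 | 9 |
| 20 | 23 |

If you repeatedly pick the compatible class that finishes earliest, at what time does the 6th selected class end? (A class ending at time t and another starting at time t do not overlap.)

23

Greedy by earliest finish: after sorting by end time, pick each interval compatible with the last pick.
By end time: (2,4), (1,5), (7,8), (8,9), (10,12), (12,13), (12,16), (20,23).
Pick (2,4); next start ≥ 4 → (7,8); next start ≥ 8 → (8,9); next start ≥ 9 → (10,12); next start ≥ 12 → (12,13); next start ≥ 13 → (20,23).
Selected: (2,4) (7,8) (8,9) (10,12) (12,13) (20,23)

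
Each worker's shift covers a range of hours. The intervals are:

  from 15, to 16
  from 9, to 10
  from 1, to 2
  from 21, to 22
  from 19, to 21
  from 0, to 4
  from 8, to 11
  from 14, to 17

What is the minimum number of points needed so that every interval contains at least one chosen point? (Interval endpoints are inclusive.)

Process intervals by earliest right end; each time one isn't hit yet, stab at its right endpoint.
By right end: [1,2]  [0,4]  [9,10]  [8,11]  [15,16]  [14,17]  [19,21]  [21,22]
[1,2] uncovered → point at 2; [9,10] uncovered → point at 10; [15,16] uncovered → point at 16; [19,21] uncovered → point at 21.
Points: 2, 10, 16, 21 (4 total).

4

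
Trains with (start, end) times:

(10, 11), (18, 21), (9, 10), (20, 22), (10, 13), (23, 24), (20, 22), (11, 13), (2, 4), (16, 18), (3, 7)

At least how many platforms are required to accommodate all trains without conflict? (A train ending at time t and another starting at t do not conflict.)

starts: [2, 3, 9, 10, 10, 11, 16, 18, 20, 20, 23]
ends:   [4, 7, 10, 11, 13, 13, 18, 21, 22, 22, 24]
s2→1 s3→2 e4→1 e7→0 s9→1 e10→0 s10→1 s10→2 e11→1 s11→2 e13→1 e13→0 s16→1 e18→0 s18→1 s20→2 s20→3  — peak 3.

3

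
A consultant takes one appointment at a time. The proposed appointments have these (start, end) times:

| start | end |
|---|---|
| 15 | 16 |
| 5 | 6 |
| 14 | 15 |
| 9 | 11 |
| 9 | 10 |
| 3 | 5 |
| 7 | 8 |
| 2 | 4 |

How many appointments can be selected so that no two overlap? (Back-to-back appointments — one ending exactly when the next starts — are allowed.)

Greedy by earliest finish: after sorting by end time, pick each interval compatible with the last pick.
By end time: (2,4), (3,5), (5,6), (7,8), (9,10), (9,11), (14,15), (15,16).
Pick (2,4); next start ≥ 4 → (5,6); next start ≥ 6 → (7,8); next start ≥ 8 → (9,10); next start ≥ 10 → (14,15); next start ≥ 15 → (15,16).
Selected 6 appointments.

6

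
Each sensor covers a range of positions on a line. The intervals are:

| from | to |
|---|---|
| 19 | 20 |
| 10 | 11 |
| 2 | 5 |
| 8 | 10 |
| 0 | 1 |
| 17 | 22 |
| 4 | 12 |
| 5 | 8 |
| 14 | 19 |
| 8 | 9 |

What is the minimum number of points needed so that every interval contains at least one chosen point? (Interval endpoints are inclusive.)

Process intervals by earliest right end; each time one isn't hit yet, stab at its right endpoint.
Sorted: [0,1] [2,5] [5,8] [8,9] [8,10] [10,11] [4,12] [14,19] [19,20] [17,22]
{[0,1]} hit by 1; {[2,5],[5,8]} hit by 5; {[8,9],[8,10]} hit by 9; {[10,11],[4,12]} hit by 11; {[14,19],[19,20],[17,22]} hit by 19.
Points: 1, 5, 9, 11, 19 (5 total).

5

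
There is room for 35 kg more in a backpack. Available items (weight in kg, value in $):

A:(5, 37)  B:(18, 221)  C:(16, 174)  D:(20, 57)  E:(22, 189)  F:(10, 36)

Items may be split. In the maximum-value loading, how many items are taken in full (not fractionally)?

2

Greedy by value/weight ratio, highest first.
Ratios (sorted): B 12.28, C 10.88, E 8.59, A 7.40, F 3.60, D 2.85
take B (18 @ 221); take C (16 @ 174); take 1/22 of E → 8.59. Capacity used 35/35.
2 item(s) taken whole; one partial (take 1/22 of E).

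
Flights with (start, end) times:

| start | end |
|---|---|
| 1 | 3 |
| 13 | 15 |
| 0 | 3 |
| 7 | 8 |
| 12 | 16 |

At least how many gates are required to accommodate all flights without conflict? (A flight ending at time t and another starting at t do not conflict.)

2

starts: [0, 1, 7, 12, 13]
ends:   [3, 3, 8, 15, 16]
s0→1 s1→2  — peak 2.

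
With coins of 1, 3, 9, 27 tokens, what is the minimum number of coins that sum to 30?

2

30 = 1×27 + 1×3
Total coins = 1 + 1 = 2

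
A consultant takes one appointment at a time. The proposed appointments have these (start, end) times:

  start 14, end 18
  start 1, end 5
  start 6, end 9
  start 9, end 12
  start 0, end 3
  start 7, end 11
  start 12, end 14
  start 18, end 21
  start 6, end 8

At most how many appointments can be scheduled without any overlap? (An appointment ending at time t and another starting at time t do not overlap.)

6

Sort by end time and greedily take each interval whose start is ≥ the last chosen end.
Sorted by end: (0,3)  (1,5)  (6,8)  (6,9)  (7,11)  (9,12)  (12,14)  (14,18)  (18,21)
take (0,3); take (6,8); take (9,12); take (12,14); take (14,18); take (18,21).
Selected 6 appointments.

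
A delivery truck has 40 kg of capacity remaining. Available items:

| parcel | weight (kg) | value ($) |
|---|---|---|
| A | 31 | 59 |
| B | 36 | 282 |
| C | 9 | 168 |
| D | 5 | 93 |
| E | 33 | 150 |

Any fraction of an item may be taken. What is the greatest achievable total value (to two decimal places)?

Order: C (168/9=18.67) > D (93/5=18.60) > B (282/36=7.83) > E (150/33=4.55) > A (59/31=1.90)
Fill: take C (9 @ 168) → take D (5 @ 93) → take 26/36 of B → 203.67; 40/40 used.
Total value = 464.67

464.67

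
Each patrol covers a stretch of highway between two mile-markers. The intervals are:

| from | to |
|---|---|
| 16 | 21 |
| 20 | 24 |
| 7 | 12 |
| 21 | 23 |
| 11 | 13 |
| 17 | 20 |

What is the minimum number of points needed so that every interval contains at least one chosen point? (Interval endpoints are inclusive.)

Sort by right endpoint; whenever an interval is uncovered, place a point at its right end.
Sorted: [7,12] [11,13] [17,20] [16,21] [21,23] [20,24]
{[7,12],[11,13]} hit by 12; {[17,20],[16,21]} hit by 20; {[21,23],[20,24]} hit by 23.
Points: 12, 20, 23 (3 total).

3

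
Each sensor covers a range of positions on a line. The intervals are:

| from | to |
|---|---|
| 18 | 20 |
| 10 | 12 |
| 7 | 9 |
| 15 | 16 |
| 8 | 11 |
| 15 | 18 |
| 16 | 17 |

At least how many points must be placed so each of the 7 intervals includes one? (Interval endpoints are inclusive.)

4

Sorted: [7,9] [8,11] [10,12] [15,16] [16,17] [15,18] [18,20]
{[7,9],[8,11]} hit by 9; {[10,12]} hit by 12; {[15,16],[16,17],[15,18]} hit by 16; {[18,20]} hit by 20.
Points: 9, 12, 16, 20 (4 total).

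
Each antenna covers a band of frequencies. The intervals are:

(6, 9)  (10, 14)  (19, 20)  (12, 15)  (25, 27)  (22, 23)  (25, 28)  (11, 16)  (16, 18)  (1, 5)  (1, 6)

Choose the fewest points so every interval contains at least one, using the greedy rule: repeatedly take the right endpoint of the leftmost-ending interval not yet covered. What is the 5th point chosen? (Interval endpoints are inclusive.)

Process intervals by earliest right end; each time one isn't hit yet, stab at its right endpoint.
By right end: [1,5]  [1,6]  [6,9]  [10,14]  [12,15]  [11,16]  [16,18]  [19,20]  [22,23]  [25,27]  [25,28]
[1,5] uncovered → point at 5; [6,9] uncovered → point at 9; [10,14] uncovered → point at 14; [16,18] uncovered → point at 18; [19,20] uncovered → point at 20; [22,23] uncovered → point at 23; [25,27] uncovered → point at 27.
Points: 5, 9, 14, 18, 20, 23, 27 (7 total).

20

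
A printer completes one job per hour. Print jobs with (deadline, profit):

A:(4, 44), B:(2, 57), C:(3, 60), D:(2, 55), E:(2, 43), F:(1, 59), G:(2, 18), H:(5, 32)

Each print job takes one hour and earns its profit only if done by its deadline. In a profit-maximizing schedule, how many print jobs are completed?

Profit order: C=60 F=59 B=57 D=55 A=44 E=43 H=32 G=18
Assign: C→slot 3, F→slot 1, B→slot 2, D skipped, A→slot 4, E skipped, H→slot 5, G skipped.
Slots: [1:F] [2:B] [3:C] [4:A] [5:H]
5 of 8 scheduled.

5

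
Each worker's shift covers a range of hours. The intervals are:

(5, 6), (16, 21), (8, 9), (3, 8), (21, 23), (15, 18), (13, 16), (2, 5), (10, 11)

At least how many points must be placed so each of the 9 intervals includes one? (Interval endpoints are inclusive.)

By right end: [2,5]  [5,6]  [3,8]  [8,9]  [10,11]  [13,16]  [15,18]  [16,21]  [21,23]
[2,5] uncovered → point at 5; [8,9] uncovered → point at 9; [10,11] uncovered → point at 11; [13,16] uncovered → point at 16; [21,23] uncovered → point at 23.
Points: 5, 9, 11, 16, 23 (5 total).

5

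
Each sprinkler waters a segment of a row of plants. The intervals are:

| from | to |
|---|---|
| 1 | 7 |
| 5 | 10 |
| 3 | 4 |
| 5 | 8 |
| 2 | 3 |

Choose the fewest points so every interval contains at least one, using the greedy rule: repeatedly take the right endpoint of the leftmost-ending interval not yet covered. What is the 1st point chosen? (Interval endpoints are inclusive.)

Sort by right endpoint; whenever an interval is uncovered, place a point at its right end.
Sorted: [2,3] [3,4] [1,7] [5,8] [5,10]
{[2,3],[3,4],[1,7]} hit by 3; {[5,8],[5,10]} hit by 8.
Points: 3, 8 (2 total).

3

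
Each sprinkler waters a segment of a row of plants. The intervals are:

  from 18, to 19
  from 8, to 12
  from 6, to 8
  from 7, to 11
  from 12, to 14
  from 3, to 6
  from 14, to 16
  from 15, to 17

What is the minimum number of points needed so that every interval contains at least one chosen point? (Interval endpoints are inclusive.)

5

Sorted: [3,6] [6,8] [7,11] [8,12] [12,14] [14,16] [15,17] [18,19]
{[3,6],[6,8]} hit by 6; {[7,11],[8,12]} hit by 11; {[12,14],[14,16]} hit by 14; {[15,17]} hit by 17; {[18,19]} hit by 19.
Points: 6, 11, 14, 17, 19 (5 total).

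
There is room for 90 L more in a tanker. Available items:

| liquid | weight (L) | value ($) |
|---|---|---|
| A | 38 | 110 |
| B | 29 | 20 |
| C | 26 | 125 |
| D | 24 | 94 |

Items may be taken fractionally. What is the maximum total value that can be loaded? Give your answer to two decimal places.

Sort by value per unit weight and fill in that order.
Ratios (sorted): C 4.81, D 3.92, A 2.89, B 0.69
take C (26 @ 125); take D (24 @ 94); take A (38 @ 110); take 2/29 of B → 1.38. Capacity used 90/90.
Total value = 330.38

330.38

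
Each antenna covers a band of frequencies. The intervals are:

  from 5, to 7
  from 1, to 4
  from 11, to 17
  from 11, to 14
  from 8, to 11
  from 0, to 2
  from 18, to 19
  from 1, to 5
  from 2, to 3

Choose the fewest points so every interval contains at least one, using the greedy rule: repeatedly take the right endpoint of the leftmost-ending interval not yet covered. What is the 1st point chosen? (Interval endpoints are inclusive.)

Sort by right endpoint; whenever an interval is uncovered, place a point at its right end.
By right end: [0,2]  [2,3]  [1,4]  [1,5]  [5,7]  [8,11]  [11,14]  [11,17]  [18,19]
[0,2] uncovered → point at 2; [5,7] uncovered → point at 7; [8,11] uncovered → point at 11; [18,19] uncovered → point at 19.
Points: 2, 7, 11, 19 (4 total).

2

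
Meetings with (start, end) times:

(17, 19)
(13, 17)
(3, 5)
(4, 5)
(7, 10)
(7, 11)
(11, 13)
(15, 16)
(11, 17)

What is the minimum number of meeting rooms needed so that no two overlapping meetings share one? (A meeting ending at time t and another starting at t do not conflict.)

3

The answer is the maximum number of intervals overlapping at any instant.
starts: [3, 4, 7, 7, 11, 11, 13, 15, 17]
ends:   [5, 5, 10, 11, 13, 16, 17, 17, 19]
s3→1 s4→2 e5→1 e5→0 s7→1 s7→2 e10→1 e11→0 s11→1 s11→2 e13→1 s13→2 s15→3  — peak 3.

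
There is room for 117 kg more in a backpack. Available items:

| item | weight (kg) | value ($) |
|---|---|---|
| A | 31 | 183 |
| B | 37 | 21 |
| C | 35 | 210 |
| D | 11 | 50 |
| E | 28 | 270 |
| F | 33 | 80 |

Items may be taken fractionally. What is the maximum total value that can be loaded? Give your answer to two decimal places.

Sort by value per unit weight and fill in that order.
Ratios (sorted): E 9.64, C 6.00, A 5.90, D 4.55, F 2.42, B 0.57
take E (28 @ 270); take C (35 @ 210); take A (31 @ 183); take D (11 @ 50); take 12/33 of F → 29.09. Capacity used 117/117.
Total value = 742.09

742.09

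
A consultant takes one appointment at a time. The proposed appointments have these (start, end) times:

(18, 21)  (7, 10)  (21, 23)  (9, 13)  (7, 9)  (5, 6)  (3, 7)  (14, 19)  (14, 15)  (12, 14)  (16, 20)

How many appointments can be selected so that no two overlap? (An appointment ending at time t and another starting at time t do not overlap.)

6

By end time: (5,6), (3,7), (7,9), (7,10), (9,13), (12,14), (14,15), (14,19), (16,20), (18,21), (21,23).
Pick (5,6); next start ≥ 6 → (7,9); next start ≥ 9 → (9,13); next start ≥ 13 → (14,15); next start ≥ 15 → (16,20); next start ≥ 20 → (21,23).
Selected 6 appointments.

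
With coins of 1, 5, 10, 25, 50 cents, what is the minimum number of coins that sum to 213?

213 − 4×50→13 − 1×10→3 − 3×1→0
Total coins = 4 + 1 + 3 = 8

8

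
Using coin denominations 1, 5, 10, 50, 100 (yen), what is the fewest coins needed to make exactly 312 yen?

6

312 − 3×100→12 − 1×10→2 − 2×1→0
Total coins = 3 + 1 + 2 = 6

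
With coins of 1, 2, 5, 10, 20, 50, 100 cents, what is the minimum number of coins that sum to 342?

342 = 3×100 + 2×20 + 1×2
Total coins = 3 + 2 + 1 = 6

6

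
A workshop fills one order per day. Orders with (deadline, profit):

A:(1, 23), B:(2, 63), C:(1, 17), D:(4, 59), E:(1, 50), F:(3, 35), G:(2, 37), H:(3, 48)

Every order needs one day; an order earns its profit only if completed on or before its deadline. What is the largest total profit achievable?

220

By profit: B(d2,63), D(d4,59), E(d1,50), H(d3,48), G(d2,37), F(d3,35), A(d1,23), C(d1,17)
B→slot 2; D→slot 4; E→slot 1; H→slot 3; G skipped; F skipped; A skipped; C skipped.
Profit = 50 + 63 + 48 + 59 = 220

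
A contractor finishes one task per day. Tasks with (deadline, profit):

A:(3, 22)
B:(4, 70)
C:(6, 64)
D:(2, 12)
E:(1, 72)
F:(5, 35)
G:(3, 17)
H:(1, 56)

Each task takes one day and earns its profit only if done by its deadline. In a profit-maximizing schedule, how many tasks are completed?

6

Take jobs in profit order; each goes to the latest open slot no later than its deadline.
By profit: E(d1,72), B(d4,70), C(d6,64), H(d1,56), F(d5,35), A(d3,22), G(d3,17), D(d2,12)
E→slot 1; B→slot 4; C→slot 6; H skipped; F→slot 5; A→slot 3; G→slot 2; D skipped.
6 of 8 scheduled.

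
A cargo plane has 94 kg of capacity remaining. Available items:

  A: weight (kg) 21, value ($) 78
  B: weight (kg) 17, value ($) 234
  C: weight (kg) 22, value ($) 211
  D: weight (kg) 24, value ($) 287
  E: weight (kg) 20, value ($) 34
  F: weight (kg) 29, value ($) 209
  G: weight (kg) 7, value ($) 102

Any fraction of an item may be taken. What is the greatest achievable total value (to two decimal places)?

Ratios (sorted): G 14.57, B 13.76, D 11.96, C 9.59, F 7.21, A 3.71, E 1.70
take G (7 @ 102); take B (17 @ 234); take D (24 @ 287); take C (22 @ 211); take 24/29 of F → 172.97. Capacity used 94/94.
Total value = 1006.97

1006.97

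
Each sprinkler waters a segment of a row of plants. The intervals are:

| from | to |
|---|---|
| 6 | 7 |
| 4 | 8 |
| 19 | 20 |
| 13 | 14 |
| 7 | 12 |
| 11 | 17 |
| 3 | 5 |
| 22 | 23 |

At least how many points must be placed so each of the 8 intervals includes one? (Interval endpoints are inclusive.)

Sort by right endpoint; whenever an interval is uncovered, place a point at its right end.
Sorted: [3,5] [6,7] [4,8] [7,12] [13,14] [11,17] [19,20] [22,23]
{[3,5]} hit by 5; {[6,7],[4,8],[7,12]} hit by 7; {[13,14],[11,17]} hit by 14; {[19,20]} hit by 20; {[22,23]} hit by 23.
Points: 5, 7, 14, 20, 23 (5 total).

5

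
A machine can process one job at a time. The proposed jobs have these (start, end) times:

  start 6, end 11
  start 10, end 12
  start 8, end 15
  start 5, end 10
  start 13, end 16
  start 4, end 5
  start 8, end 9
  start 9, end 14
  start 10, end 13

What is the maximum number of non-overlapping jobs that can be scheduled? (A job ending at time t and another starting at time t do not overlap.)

Sorted by end: (4,5)  (8,9)  (5,10)  (6,11)  (10,12)  (10,13)  (9,14)  (8,15)  (13,16)
take (4,5); take (8,9); skip (5,10); take (10,12); take (13,16).
Selected 4 jobs.

4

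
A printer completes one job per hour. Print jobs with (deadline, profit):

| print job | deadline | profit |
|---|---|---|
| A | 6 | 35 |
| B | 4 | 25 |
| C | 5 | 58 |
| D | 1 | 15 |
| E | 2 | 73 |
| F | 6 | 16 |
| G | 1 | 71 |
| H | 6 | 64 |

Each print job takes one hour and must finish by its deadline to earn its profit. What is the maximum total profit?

Take jobs in profit order; each goes to the latest open slot no later than its deadline.
By profit: E(d2,73), G(d1,71), H(d6,64), C(d5,58), A(d6,35), B(d4,25), F(d6,16), D(d1,15)
E→slot 2; G→slot 1; H→slot 6; C→slot 5; A→slot 4; B→slot 3; F skipped; D skipped.
Profit = 71 + 73 + 25 + 35 + 58 + 64 = 326

326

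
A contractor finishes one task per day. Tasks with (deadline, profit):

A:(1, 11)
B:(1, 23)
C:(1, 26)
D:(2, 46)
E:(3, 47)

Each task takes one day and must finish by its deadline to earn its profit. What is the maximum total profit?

119

Sort by profit descending; place each in the latest free slot ≤ its deadline.
By profit: E(d3,47), D(d2,46), C(d1,26), B(d1,23), A(d1,11)
E→slot 3; D→slot 2; C→slot 1; B skipped; A skipped.
Profit = 26 + 46 + 47 = 119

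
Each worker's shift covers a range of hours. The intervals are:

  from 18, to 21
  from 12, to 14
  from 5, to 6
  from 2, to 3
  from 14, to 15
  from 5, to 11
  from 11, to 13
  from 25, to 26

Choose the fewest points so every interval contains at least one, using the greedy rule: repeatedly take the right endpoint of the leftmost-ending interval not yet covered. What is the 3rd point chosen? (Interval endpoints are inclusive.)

Process intervals by earliest right end; each time one isn't hit yet, stab at its right endpoint.
By right end: [2,3]  [5,6]  [5,11]  [11,13]  [12,14]  [14,15]  [18,21]  [25,26]
[2,3] uncovered → point at 3; [5,6] uncovered → point at 6; [11,13] uncovered → point at 13; [14,15] uncovered → point at 15; [18,21] uncovered → point at 21; [25,26] uncovered → point at 26.
Points: 3, 6, 13, 15, 21, 26 (6 total).

13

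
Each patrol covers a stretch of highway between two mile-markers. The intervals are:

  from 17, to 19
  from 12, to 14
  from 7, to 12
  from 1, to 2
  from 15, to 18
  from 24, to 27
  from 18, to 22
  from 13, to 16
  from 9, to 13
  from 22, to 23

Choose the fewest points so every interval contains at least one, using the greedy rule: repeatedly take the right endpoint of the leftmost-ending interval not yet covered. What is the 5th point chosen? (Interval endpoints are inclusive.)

23

Sort by right endpoint; whenever an interval is uncovered, place a point at its right end.
By right end: [1,2]  [7,12]  [9,13]  [12,14]  [13,16]  [15,18]  [17,19]  [18,22]  [22,23]  [24,27]
[1,2] uncovered → point at 2; [7,12] uncovered → point at 12; [13,16] uncovered → point at 16; [17,19] uncovered → point at 19; [22,23] uncovered → point at 23; [24,27] uncovered → point at 27.
Points: 2, 12, 16, 19, 23, 27 (6 total).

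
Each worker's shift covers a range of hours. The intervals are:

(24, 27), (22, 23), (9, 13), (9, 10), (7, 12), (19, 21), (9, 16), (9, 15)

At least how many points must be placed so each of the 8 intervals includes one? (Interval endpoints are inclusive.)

4

Sorted: [9,10] [7,12] [9,13] [9,15] [9,16] [19,21] [22,23] [24,27]
{[9,10],[7,12],[9,13],[9,15],[9,16]} hit by 10; {[19,21]} hit by 21; {[22,23]} hit by 23; {[24,27]} hit by 27.
Points: 10, 21, 23, 27 (4 total).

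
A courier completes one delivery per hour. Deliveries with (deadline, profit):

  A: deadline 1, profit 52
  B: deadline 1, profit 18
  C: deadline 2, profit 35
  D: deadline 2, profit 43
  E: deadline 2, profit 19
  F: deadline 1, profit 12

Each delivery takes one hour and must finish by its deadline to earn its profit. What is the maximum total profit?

By profit: A(d1,52), D(d2,43), C(d2,35), E(d2,19), B(d1,18), F(d1,12)
A→slot 1; D→slot 2; C skipped; E skipped; B skipped; F skipped.
Profit = 52 + 43 = 95

95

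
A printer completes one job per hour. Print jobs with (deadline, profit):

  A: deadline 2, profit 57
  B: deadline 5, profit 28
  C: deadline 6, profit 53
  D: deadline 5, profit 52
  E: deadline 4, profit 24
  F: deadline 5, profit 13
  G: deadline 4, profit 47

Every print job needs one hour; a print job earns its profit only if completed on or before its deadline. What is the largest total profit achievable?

Take jobs in profit order; each goes to the latest open slot no later than its deadline.
Profit order: A=57 C=53 D=52 G=47 B=28 E=24 F=13
Assign: A→slot 2, C→slot 6, D→slot 5, G→slot 4, B→slot 3, E→slot 1, F skipped.
Slots: [1:E] [2:A] [3:B] [4:G] [5:D] [6:C]
Profit = 24 + 57 + 28 + 47 + 52 + 53 = 261

261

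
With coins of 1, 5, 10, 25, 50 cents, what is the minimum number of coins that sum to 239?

Use the largest denomination that fits, subtract, and repeat.
239 − 4×50→39 − 1×25→14 − 1×10→4 − 4×1→0
Total coins = 4 + 1 + 1 + 4 = 10

10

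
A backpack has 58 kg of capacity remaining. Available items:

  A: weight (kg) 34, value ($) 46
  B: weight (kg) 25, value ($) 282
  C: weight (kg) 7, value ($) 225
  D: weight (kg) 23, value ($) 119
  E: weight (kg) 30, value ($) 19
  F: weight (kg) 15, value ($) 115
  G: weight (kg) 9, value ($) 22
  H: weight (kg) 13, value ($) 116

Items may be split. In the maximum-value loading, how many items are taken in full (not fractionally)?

Order: C (225/7=32.14) > B (282/25=11.28) > H (116/13=8.92) > F (115/15=7.67) > D (119/23=5.17) > G (22/9=2.44) > A (46/34=1.35) > E (19/30=0.63)
Fill: take C (7 @ 225) → take B (25 @ 282) → take H (13 @ 116) → take 13/15 of F → 99.67; 58/58 used.
3 item(s) taken whole; one partial (take 13/15 of F).

3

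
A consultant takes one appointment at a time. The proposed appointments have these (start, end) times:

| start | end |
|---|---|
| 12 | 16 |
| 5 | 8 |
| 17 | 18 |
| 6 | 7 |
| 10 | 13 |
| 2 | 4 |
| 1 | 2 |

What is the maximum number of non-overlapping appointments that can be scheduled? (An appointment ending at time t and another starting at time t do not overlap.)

5

Sort by end time and greedily take each interval whose start is ≥ the last chosen end.
Sorted by end: (1,2)  (2,4)  (6,7)  (5,8)  (10,13)  (12,16)  (17,18)
take (1,2); take (2,4); take (6,7); skip (5,8); take (10,13); skip (12,16); take (17,18).
Selected 5 appointments.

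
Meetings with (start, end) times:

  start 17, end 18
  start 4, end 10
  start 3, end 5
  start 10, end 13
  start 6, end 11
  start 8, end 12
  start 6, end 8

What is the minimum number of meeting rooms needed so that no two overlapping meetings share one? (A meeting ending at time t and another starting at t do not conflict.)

3

starts: [3, 4, 6, 6, 8, 10, 17]
ends:   [5, 8, 10, 11, 12, 13, 18]
s3→1 s4→2 e5→1 s6→2 s6→3  — peak 3.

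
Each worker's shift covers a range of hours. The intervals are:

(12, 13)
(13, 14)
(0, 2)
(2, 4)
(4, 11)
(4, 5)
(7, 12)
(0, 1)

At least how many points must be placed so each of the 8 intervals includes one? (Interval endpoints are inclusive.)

Sort by right endpoint; whenever an interval is uncovered, place a point at its right end.
Sorted: [0,1] [0,2] [2,4] [4,5] [4,11] [7,12] [12,13] [13,14]
{[0,1],[0,2]} hit by 1; {[2,4],[4,5],[4,11]} hit by 4; {[7,12],[12,13]} hit by 12; {[13,14]} hit by 14.
Points: 1, 4, 12, 14 (4 total).

4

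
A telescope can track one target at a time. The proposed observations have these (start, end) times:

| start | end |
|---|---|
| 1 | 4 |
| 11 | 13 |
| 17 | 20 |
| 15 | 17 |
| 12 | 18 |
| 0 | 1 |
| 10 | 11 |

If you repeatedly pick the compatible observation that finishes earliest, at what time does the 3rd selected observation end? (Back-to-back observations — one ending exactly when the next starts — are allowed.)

11

Sort by end time and greedily take each interval whose start is ≥ the last chosen end.
Sorted by end: (0,1)  (1,4)  (10,11)  (11,13)  (15,17)  (12,18)  (17,20)
take (0,1); take (1,4); take (10,11); take (11,13); take (15,17); take (17,20).
Selected: (0,1) (1,4) (10,11) (11,13) (15,17) (17,20)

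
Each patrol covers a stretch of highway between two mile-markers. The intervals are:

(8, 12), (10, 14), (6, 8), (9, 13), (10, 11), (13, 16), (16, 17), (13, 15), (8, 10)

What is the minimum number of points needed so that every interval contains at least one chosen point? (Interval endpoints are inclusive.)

Sort by right endpoint; whenever an interval is uncovered, place a point at its right end.
By right end: [6,8]  [8,10]  [10,11]  [8,12]  [9,13]  [10,14]  [13,15]  [13,16]  [16,17]
[6,8] uncovered → point at 8; [10,11] uncovered → point at 11; [13,15] uncovered → point at 15; [16,17] uncovered → point at 17.
Points: 8, 11, 15, 17 (4 total).

4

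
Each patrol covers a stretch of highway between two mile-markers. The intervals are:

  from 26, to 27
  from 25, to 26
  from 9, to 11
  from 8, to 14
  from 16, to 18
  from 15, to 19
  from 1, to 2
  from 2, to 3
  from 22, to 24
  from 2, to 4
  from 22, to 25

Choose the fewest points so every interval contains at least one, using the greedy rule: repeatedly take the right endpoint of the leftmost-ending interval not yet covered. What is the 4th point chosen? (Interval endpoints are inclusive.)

Sort by right endpoint; whenever an interval is uncovered, place a point at its right end.
By right end: [1,2]  [2,3]  [2,4]  [9,11]  [8,14]  [16,18]  [15,19]  [22,24]  [22,25]  [25,26]  [26,27]
[1,2] uncovered → point at 2; [9,11] uncovered → point at 11; [16,18] uncovered → point at 18; [22,24] uncovered → point at 24; [25,26] uncovered → point at 26.
Points: 2, 11, 18, 24, 26 (5 total).

24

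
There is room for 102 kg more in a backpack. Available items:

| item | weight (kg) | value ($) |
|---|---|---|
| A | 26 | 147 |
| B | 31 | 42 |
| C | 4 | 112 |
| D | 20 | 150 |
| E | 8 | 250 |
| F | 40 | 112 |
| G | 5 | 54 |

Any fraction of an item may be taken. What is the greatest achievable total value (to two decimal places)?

822.20

Ratios (sorted): E 31.25, C 28.00, G 10.80, D 7.50, A 5.65, F 2.80, B 1.35
take E (8 @ 250); take C (4 @ 112); take G (5 @ 54); take D (20 @ 150); take A (26 @ 147); take 39/40 of F → 109.20. Capacity used 102/102.
Total value = 822.20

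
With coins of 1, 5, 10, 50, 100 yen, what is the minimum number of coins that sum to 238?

Greedy: take as many of the largest coin as possible, then repeat with the remainder.
238 = 2×100 + 3×10 + 1×5 + 3×1
Total coins = 2 + 3 + 1 + 3 = 9

9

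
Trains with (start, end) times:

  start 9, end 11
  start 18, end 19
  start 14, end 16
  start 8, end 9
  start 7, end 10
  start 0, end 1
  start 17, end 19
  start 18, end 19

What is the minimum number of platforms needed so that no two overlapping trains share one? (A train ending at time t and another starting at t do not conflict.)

starts: [0, 7, 8, 9, 14, 17, 18, 18]
ends:   [1, 9, 10, 11, 16, 19, 19, 19]
s0→1 e1→0 s7→1 s8→2 e9→1 s9→2 e10→1 e11→0 s14→1 e16→0 s17→1 s18→2 s18→3  — peak 3.

3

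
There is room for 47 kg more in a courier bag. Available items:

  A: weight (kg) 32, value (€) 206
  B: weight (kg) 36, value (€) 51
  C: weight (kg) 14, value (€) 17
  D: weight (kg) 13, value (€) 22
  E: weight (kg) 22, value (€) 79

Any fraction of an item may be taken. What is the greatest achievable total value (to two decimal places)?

Sort by value per unit weight and fill in that order.
Ratios (sorted): A 6.44, E 3.59, D 1.69, B 1.42, C 1.21
take A (32 @ 206); take 15/22 of E → 53.86. Capacity used 47/47.
Total value = 259.86

259.86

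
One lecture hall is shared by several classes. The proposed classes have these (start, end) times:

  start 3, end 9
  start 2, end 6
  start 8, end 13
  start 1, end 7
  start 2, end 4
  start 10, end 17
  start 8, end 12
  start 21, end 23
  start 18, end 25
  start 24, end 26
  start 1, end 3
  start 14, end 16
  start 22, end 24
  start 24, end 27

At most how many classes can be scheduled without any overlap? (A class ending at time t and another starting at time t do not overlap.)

5

Sorted by end: (1,3)  (2,4)  (2,6)  (1,7)  (3,9)  (8,12)  (8,13)  (14,16)  (10,17)  (21,23)  (22,24)  (18,25)  (24,26)  (24,27)
take (1,3); skip (1,7); take (3,9); skip (8,13); take (14,16); take (21,23); skip (22,24); skip (18,25); take (24,26); skip (24,27).
Selected 5 classes.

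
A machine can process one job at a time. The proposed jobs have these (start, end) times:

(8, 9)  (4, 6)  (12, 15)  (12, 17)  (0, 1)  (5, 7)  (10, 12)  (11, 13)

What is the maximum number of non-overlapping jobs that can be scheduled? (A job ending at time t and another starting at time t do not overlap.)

5

Sort by end time and greedily take each interval whose start is ≥ the last chosen end.
By end time: (0,1), (4,6), (5,7), (8,9), (10,12), (11,13), (12,15), (12,17).
Pick (0,1); next start ≥ 1 → (4,6); next start ≥ 6 → (8,9); next start ≥ 9 → (10,12); next start ≥ 12 → (12,15).
Selected 5 jobs.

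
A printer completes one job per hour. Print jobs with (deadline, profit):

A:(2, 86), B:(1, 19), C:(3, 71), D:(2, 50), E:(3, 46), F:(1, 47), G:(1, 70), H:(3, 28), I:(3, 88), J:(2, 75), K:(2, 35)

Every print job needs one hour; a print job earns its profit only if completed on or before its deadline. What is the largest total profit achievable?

Sort by profit descending; place each in the latest free slot ≤ its deadline.
By profit: I(d3,88), A(d2,86), J(d2,75), C(d3,71), G(d1,70), D(d2,50), F(d1,47), E(d3,46), K(d2,35), H(d3,28), B(d1,19)
I→slot 3; A→slot 2; J→slot 1; C skipped; G skipped; D skipped; F skipped; E skipped; K skipped; H skipped; B skipped.
Profit = 75 + 86 + 88 = 249

249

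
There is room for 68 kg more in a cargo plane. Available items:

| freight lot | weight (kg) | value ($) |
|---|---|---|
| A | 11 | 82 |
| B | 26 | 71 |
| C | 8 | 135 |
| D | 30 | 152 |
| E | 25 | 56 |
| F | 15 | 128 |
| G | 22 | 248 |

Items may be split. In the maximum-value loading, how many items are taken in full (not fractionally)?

Ratios (sorted): C 16.88, G 11.27, F 8.53, A 7.45, D 5.07, B 2.73, E 2.24
take C (8 @ 135); take G (22 @ 248); take F (15 @ 128); take A (11 @ 82); take 12/30 of D → 60.80. Capacity used 68/68.
4 item(s) taken whole; one partial (take 12/30 of D).

4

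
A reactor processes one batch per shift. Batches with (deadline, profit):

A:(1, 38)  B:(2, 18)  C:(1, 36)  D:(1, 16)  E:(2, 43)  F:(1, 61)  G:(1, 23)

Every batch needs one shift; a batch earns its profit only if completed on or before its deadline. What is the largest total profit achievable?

104

Sort by profit descending; place each in the latest free slot ≤ its deadline.
By profit: F(d1,61), E(d2,43), A(d1,38), C(d1,36), G(d1,23), B(d2,18), D(d1,16)
F→slot 1; E→slot 2; A skipped; C skipped; G skipped; B skipped; D skipped.
Profit = 61 + 43 = 104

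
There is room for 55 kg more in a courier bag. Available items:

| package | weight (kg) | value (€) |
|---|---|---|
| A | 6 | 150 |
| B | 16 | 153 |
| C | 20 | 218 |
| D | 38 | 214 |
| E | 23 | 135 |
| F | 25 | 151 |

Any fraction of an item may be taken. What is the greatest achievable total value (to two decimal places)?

599.52

Order: A (150/6=25.00) > C (218/20=10.90) > B (153/16=9.56) > F (151/25=6.04) > E (135/23=5.87) > D (214/38=5.63)
Fill: take A (6 @ 150) → take C (20 @ 218) → take B (16 @ 153) → take 13/25 of F → 78.52; 55/55 used.
Total value = 599.52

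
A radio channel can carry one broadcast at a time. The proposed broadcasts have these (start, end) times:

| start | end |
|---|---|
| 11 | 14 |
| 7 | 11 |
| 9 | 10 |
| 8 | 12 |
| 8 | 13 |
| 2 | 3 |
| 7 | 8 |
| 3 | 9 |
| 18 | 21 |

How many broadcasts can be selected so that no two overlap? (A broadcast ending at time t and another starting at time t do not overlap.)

5

Sort by end time and greedily take each interval whose start is ≥ the last chosen end.
By end time: (2,3), (7,8), (3,9), (9,10), (7,11), (8,12), (8,13), (11,14), (18,21).
Pick (2,3); next start ≥ 3 → (7,8); next start ≥ 8 → (9,10); next start ≥ 10 → (11,14); next start ≥ 14 → (18,21).
Selected 5 broadcasts.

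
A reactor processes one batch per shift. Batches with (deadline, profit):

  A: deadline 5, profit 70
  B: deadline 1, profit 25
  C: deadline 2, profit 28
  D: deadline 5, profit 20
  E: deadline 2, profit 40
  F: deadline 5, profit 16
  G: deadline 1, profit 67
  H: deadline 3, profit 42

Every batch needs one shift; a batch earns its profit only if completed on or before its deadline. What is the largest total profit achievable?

239

Sort by profit descending; place each in the latest free slot ≤ its deadline.
By profit: A(d5,70), G(d1,67), H(d3,42), E(d2,40), C(d2,28), B(d1,25), D(d5,20), F(d5,16)
A→slot 5; G→slot 1; H→slot 3; E→slot 2; C skipped; B skipped; D→slot 4; F skipped.
Profit = 67 + 40 + 42 + 20 + 70 = 239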